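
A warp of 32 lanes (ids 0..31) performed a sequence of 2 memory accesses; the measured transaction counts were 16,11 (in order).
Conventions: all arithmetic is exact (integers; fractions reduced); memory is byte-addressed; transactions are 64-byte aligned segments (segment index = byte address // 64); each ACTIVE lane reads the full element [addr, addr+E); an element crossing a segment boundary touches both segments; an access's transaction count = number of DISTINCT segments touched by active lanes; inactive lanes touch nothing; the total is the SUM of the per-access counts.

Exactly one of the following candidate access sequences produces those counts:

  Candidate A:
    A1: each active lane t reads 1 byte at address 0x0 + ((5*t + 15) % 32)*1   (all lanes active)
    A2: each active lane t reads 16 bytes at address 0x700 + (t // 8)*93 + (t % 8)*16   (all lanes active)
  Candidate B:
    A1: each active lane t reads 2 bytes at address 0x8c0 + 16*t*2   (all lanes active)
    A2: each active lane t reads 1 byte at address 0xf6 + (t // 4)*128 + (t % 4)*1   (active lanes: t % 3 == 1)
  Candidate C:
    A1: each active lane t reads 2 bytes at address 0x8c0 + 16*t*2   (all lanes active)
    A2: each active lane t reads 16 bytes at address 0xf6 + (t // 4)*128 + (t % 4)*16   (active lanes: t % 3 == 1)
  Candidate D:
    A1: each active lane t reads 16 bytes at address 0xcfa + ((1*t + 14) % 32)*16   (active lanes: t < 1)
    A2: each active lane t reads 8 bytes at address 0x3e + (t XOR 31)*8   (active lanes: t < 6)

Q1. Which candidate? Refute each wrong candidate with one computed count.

A: A1 gives 1 transaction, not 16
B: A2 gives 8 transactions, not 11
D: A1 gives 1 transaction, not 16
C: all counts match (16,11)

Answer: C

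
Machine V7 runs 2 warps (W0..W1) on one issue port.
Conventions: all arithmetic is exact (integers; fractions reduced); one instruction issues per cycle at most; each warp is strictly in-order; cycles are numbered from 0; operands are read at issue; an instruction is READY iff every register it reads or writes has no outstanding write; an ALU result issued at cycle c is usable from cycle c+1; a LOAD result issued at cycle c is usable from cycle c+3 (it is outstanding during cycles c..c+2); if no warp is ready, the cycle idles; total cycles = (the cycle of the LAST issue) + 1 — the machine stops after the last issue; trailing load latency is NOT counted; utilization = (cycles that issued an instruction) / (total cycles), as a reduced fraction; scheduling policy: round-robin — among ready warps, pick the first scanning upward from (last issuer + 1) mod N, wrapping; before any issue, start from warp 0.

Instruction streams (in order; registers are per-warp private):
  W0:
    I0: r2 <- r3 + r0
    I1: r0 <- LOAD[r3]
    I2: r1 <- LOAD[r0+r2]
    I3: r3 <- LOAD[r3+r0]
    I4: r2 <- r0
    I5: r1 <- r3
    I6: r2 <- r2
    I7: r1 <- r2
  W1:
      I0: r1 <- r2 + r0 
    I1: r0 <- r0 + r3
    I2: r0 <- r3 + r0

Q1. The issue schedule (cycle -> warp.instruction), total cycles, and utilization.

cycle 0: W0.I0
cycle 1: W1.I0
cycle 2: W0.I1
cycle 3: W1.I1
cycle 4: W1.I2
cycle 5: W0.I2
cycle 6: W0.I3
cycle 7: W0.I4
cycle 8: idle
cycle 9: W0.I5
cycle 10: W0.I6
cycle 11: W0.I7

Answer: 12 cycles, utilization 11/12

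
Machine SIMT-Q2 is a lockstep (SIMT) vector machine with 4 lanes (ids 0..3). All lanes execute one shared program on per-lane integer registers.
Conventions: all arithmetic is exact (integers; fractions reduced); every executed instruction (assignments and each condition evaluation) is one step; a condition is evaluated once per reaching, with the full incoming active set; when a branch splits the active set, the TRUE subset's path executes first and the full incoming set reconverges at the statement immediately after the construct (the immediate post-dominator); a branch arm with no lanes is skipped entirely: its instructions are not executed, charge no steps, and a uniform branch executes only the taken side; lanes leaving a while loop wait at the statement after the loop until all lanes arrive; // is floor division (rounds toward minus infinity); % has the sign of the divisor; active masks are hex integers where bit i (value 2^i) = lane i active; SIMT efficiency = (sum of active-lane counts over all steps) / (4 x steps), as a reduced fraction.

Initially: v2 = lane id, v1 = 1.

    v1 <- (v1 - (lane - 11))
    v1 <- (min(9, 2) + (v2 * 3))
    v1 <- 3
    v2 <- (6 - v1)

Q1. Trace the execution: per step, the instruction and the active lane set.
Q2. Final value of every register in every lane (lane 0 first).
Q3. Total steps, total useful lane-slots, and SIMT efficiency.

step 0: v1 <- (v1 - (lane - 11))     0xf
step 1: v1 <- (min(9, 2) + (v2 * 3)) 0xf
step 2: v1 <- 3                      0xf
step 3: v2 <- (6 - v1)               0xf

Answer: 4 steps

v2: 3,3,3,3
v1: 3,3,3,3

steps = 4; useful = 16; efficiency = 16/16 = 1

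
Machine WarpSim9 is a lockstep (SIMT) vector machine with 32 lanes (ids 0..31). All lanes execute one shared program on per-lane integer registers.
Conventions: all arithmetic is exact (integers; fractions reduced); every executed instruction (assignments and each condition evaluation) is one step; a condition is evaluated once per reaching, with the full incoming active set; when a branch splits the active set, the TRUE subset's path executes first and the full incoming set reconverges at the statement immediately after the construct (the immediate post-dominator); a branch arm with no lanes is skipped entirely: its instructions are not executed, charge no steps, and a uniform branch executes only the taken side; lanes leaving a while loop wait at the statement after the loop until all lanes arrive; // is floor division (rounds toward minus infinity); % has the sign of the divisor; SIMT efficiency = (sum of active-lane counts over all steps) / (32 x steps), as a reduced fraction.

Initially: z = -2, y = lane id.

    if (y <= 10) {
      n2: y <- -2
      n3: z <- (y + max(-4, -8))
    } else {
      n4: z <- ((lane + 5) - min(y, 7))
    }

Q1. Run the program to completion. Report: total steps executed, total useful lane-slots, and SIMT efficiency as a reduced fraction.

Answer: 4 steps, 75 useful, 75/128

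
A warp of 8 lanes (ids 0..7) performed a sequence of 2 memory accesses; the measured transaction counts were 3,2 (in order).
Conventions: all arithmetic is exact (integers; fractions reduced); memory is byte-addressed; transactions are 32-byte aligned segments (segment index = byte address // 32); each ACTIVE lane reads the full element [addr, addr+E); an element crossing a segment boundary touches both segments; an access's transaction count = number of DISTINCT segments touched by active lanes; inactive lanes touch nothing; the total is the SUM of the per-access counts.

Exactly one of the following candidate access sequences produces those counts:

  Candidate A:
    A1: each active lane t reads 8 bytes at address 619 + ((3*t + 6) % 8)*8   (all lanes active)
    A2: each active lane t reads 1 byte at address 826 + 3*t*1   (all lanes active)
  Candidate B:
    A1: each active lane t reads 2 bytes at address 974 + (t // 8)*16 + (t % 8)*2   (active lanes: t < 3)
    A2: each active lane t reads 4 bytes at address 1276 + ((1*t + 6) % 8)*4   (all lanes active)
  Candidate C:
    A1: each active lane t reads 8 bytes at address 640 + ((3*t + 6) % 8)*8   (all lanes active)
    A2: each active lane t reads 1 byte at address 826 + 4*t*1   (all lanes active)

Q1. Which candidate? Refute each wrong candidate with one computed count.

B: A1 gives 1 transaction, not 3
C: A1 gives 2 transactions, not 3
A: all counts match (3,2)

Answer: A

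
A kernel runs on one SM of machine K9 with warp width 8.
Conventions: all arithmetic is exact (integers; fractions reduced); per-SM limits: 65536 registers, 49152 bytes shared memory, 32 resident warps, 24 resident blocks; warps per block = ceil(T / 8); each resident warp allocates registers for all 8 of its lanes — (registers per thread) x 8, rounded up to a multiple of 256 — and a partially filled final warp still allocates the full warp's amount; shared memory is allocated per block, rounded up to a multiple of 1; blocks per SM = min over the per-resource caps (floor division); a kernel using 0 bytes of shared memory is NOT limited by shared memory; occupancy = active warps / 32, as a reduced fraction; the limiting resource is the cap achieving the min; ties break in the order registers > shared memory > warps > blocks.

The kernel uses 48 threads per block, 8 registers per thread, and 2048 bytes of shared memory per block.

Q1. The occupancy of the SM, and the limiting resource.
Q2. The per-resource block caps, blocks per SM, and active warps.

Answer: occupancy 15/16, limited by warps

registers: 42 blocks
shared memory: 24 blocks
warps: 5 blocks
blocks: 24 blocks

Answer: 5 blocks, 30 active warps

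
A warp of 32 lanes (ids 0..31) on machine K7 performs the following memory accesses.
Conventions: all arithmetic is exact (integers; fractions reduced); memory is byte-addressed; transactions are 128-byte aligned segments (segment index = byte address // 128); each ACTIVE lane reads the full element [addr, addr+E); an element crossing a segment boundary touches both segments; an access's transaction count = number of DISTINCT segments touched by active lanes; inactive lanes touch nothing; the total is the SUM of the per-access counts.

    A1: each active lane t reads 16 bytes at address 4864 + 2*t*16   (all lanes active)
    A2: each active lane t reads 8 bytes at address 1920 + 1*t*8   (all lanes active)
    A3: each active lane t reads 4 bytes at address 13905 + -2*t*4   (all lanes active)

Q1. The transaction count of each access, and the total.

A1: 8 transactions
A2: 2 transactions
A3: 3 transactions

Answer: 8,2,3; total 13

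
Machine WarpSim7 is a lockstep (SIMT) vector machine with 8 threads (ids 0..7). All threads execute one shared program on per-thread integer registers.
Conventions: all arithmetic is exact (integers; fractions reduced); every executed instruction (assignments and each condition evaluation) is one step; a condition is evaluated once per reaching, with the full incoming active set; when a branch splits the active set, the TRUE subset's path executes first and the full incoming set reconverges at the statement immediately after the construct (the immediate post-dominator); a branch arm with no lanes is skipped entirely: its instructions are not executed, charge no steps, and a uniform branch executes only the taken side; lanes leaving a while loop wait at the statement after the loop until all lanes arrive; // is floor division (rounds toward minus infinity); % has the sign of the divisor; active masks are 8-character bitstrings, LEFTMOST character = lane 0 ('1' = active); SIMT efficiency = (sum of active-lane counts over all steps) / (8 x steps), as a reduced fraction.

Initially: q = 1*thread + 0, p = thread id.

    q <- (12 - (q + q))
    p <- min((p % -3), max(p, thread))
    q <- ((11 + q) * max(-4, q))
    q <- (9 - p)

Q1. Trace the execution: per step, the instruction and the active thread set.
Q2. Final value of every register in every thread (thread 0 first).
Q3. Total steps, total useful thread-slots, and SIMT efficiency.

step 0: q <- (12 - (q + q))          11111111
step 1: p <- min((p % -3), max(p, thread)) 11111111
step 2: q <- ((11 + q) * max(-4, q)) 11111111
step 3: q <- (9 - p)                 11111111

Answer: 4 steps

q: 9,11,10,9,11,10,9,11
p: 0,-2,-1,0,-2,-1,0,-2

steps = 4; useful = 32; efficiency = 32/32 = 1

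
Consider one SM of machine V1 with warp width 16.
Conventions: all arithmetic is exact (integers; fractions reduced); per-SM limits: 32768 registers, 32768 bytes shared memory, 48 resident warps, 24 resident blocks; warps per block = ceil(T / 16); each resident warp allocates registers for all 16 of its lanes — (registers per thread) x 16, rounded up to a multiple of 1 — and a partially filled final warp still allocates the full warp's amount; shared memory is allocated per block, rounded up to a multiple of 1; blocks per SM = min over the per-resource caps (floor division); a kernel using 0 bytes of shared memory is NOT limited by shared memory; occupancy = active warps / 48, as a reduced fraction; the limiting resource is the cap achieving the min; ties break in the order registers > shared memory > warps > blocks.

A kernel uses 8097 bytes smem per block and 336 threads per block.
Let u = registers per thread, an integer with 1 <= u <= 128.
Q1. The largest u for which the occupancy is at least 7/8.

Answer: u = 48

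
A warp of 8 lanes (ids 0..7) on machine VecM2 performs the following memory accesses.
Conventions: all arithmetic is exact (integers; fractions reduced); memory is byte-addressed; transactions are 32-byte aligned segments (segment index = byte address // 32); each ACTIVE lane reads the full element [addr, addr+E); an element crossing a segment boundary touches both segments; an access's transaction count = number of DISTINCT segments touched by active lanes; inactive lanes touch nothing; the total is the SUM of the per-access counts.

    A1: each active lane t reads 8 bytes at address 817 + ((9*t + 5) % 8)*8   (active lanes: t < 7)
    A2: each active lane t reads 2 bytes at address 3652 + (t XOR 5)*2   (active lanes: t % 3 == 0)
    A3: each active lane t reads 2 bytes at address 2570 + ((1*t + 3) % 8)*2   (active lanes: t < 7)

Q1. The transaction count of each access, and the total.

A1: 3 transactions
A2: 1 transaction
A3: 1 transaction

Answer: 3,1,1; total 5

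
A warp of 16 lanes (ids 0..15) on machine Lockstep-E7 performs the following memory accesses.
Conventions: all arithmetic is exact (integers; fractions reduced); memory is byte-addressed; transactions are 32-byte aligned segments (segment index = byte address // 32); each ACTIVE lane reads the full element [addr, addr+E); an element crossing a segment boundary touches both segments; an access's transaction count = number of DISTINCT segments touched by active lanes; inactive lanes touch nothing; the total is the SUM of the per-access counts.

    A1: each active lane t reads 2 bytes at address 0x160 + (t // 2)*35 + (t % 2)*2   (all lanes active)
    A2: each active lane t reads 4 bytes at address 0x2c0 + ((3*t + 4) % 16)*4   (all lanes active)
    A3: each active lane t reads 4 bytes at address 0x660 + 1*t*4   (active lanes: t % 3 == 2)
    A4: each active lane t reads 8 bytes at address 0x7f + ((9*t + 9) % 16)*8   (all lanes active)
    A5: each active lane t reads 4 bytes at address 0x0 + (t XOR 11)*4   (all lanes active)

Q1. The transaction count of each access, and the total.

A1: 8 transactions
A2: 2 transactions
A3: 2 transactions
A4: 5 transactions
A5: 2 transactions

Answer: 8,2,2,5,2; total 19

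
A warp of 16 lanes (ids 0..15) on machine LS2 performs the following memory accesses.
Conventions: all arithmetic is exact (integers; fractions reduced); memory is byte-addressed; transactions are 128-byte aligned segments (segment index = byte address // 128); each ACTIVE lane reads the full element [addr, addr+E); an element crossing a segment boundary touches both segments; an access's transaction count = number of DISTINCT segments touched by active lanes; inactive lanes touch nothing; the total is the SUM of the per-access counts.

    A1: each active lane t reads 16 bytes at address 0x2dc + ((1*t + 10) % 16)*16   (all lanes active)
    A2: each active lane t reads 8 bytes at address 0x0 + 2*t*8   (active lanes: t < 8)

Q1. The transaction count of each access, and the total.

A1: 3 transactions
A2: 1 transaction

Answer: 3,1; total 4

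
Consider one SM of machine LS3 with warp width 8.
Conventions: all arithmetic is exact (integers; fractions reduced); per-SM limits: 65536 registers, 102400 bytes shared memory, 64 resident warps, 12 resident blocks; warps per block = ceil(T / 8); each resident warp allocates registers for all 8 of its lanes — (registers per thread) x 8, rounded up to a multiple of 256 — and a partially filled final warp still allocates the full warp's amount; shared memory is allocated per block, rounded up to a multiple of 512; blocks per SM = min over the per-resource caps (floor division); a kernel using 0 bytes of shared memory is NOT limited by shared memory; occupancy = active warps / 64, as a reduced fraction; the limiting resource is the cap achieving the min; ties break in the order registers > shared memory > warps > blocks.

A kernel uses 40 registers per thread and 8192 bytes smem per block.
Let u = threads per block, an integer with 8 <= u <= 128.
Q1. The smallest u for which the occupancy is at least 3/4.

Answer: u = 25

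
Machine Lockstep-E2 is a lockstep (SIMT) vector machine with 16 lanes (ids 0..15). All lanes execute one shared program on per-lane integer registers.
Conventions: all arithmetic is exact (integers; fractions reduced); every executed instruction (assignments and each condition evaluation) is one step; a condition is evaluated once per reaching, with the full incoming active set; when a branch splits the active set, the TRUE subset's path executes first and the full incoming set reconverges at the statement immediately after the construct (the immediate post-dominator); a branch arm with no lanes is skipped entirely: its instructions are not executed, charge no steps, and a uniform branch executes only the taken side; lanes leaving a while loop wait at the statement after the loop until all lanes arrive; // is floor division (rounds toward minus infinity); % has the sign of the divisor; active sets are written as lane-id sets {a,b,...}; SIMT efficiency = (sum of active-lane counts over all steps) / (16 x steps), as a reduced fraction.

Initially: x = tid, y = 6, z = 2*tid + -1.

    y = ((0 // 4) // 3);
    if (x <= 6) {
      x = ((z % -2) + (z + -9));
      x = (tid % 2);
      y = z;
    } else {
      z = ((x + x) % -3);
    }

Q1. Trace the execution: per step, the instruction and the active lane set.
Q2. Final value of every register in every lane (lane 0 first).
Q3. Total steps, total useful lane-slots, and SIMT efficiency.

step 0: y <- ((0 // 4) // 3)         {0,1,2,3,4,5,6,7,8,9,10,11,12,13,14,15}
step 1: eval (x <= 6)                {0,1,2,3,4,5,6,7,8,9,10,11,12,13,14,15}
step 2: x <- ((z % -2) + (z + -9))   {0,1,2,3,4,5,6}
step 3: x <- (tid % 2)               {0,1,2,3,4,5,6}
step 4: y <- z                       {0,1,2,3,4,5,6}
step 5: z <- ((x + x) % -3)          {7,8,9,10,11,12,13,14,15}

Answer: 6 steps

x: 0,1,0,1,0,1,0,7,8,9,10,11,12,13,14,15
y: -1,1,3,5,7,9,11,0,0,0,0,0,0,0,0,0
z: -1,1,3,5,7,9,11,-1,-2,0,-1,-2,0,-1,-2,0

steps = 6; useful = 62; efficiency = 62/96 = 31/48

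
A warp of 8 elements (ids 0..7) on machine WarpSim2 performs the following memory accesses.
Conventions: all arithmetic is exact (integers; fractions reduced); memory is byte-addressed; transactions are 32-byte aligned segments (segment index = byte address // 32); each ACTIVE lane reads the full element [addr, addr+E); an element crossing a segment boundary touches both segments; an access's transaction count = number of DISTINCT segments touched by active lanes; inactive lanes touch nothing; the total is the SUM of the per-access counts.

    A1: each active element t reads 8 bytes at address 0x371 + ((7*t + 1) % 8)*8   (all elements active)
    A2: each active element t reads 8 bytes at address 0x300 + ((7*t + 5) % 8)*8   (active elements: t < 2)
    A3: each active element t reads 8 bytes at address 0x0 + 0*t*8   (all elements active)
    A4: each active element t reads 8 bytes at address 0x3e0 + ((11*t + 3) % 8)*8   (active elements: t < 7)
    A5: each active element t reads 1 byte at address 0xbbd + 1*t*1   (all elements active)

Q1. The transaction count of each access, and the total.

A1: 3 transactions
A2: 1 transaction
A3: 1 transaction
A4: 2 transactions
A5: 2 transactions

Answer: 3,1,1,2,2; total 9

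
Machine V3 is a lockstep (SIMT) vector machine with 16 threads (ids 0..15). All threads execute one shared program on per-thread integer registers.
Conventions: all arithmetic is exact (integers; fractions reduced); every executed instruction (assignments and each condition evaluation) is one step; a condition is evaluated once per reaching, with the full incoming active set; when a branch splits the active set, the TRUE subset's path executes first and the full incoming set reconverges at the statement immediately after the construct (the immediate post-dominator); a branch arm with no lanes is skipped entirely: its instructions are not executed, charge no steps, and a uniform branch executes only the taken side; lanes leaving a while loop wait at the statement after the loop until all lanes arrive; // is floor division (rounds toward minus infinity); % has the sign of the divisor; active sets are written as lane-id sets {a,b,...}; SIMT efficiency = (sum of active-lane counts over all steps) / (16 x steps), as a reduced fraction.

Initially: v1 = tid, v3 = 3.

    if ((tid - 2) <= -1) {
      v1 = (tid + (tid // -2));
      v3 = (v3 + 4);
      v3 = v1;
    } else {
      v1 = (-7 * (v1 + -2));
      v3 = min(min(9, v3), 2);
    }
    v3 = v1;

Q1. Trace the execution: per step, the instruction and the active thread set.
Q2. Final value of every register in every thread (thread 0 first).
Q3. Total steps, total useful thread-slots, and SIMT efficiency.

step 0: eval ((tid - 2) <= -1)       {0,1,2,3,4,5,6,7,8,9,10,11,12,13,14,15}
step 1: v1 <- (tid + (tid // -2))    {0,1}
step 2: v3 <- (v3 + 4)               {0,1}
step 3: v3 <- v1                     {0,1}
step 4: v1 <- (-7 * (v1 + -2))       {2,3,4,5,6,7,8,9,10,11,12,13,14,15}
step 5: v3 <- min(min(9, v3), 2)     {2,3,4,5,6,7,8,9,10,11,12,13,14,15}
step 6: v3 <- v1                     {0,1,2,3,4,5,6,7,8,9,10,11,12,13,14,15}

Answer: 7 steps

v1: 0,0,0,-7,-14,-21,-28,-35,-42,-49,-56,-63,-70,-77,-84,-91
v3: 0,0,0,-7,-14,-21,-28,-35,-42,-49,-56,-63,-70,-77,-84,-91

steps = 7; useful = 66; efficiency = 66/112 = 33/56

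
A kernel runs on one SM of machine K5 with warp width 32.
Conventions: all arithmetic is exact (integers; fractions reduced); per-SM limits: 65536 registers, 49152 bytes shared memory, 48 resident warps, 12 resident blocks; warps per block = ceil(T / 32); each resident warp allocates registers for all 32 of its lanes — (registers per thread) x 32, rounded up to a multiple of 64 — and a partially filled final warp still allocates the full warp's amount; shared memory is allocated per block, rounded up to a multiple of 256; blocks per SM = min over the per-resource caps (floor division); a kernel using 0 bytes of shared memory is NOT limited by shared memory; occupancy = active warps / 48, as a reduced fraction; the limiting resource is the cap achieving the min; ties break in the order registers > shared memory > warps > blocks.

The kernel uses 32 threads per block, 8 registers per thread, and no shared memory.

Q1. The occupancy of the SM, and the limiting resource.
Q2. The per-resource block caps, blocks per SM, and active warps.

Answer: occupancy 1/4, limited by blocks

registers: 256 blocks
shared memory: no limit (kernel uses none)
warps: 48 blocks
blocks: 12 blocks

Answer: 12 blocks, 12 active warps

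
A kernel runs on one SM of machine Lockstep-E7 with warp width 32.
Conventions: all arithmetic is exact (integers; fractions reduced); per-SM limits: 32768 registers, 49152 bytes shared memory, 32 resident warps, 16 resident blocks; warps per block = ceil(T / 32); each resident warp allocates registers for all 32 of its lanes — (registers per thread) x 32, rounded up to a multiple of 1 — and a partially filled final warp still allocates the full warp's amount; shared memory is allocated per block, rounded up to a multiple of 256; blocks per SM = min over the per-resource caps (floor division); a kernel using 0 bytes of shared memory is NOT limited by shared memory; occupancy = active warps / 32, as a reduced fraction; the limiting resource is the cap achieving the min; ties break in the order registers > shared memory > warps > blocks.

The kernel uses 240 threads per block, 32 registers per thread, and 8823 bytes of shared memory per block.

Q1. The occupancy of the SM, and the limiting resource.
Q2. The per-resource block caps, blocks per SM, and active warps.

Answer: occupancy 1, limited by registers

registers: 4 blocks
shared memory: 5 blocks
warps: 4 blocks
blocks: 16 blocks

Answer: 4 blocks, 32 active warps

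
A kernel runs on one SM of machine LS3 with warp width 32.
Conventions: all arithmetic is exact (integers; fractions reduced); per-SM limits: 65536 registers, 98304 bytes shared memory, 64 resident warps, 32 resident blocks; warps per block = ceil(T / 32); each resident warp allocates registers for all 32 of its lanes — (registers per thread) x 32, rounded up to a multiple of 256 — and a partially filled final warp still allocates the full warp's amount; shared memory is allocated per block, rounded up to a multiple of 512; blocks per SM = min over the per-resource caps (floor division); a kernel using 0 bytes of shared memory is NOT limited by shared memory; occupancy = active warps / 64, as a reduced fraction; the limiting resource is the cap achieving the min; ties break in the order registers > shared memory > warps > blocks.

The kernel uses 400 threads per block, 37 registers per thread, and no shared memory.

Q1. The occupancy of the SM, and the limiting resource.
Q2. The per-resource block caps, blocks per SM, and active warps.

Answer: occupancy 39/64, limited by registers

registers: 3 blocks
shared memory: no limit (kernel uses none)
warps: 4 blocks
blocks: 32 blocks

Answer: 3 blocks, 39 active warps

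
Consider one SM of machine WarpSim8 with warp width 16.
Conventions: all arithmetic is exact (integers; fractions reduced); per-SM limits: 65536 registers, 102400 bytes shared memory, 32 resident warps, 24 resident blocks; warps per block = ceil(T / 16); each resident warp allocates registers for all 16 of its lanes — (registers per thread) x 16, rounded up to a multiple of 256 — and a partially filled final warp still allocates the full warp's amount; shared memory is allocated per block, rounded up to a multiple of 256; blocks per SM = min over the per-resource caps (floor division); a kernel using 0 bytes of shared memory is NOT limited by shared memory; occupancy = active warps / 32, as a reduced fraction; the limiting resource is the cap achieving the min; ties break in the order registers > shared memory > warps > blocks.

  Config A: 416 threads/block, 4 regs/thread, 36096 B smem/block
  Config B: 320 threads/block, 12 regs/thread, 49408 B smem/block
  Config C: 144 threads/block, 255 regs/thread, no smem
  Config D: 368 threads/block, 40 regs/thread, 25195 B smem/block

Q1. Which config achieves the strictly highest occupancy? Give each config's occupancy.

occupancies: A 13/16, B 5/8, C 9/32, D 23/32

Answer: A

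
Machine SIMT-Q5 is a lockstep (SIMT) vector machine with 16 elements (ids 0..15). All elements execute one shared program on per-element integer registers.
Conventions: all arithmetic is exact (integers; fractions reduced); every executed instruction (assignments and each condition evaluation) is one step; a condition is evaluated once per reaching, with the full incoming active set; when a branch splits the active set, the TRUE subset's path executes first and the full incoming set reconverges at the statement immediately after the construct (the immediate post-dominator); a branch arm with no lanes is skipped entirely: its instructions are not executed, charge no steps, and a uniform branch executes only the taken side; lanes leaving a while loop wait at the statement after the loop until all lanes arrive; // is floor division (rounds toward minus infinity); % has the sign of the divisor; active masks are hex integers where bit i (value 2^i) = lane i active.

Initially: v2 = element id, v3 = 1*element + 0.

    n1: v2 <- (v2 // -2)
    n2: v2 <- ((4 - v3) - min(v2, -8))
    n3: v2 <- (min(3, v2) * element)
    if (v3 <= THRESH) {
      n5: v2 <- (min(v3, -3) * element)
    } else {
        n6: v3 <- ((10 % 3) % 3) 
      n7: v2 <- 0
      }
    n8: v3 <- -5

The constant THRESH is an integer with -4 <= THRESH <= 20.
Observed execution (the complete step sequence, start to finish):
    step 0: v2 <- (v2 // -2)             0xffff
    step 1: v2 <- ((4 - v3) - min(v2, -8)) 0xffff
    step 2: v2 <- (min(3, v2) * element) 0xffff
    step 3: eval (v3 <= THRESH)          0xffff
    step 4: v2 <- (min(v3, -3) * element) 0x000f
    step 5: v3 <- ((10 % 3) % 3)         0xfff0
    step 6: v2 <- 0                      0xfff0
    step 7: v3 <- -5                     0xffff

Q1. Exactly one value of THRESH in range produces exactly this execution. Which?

Answer: THRESH = 3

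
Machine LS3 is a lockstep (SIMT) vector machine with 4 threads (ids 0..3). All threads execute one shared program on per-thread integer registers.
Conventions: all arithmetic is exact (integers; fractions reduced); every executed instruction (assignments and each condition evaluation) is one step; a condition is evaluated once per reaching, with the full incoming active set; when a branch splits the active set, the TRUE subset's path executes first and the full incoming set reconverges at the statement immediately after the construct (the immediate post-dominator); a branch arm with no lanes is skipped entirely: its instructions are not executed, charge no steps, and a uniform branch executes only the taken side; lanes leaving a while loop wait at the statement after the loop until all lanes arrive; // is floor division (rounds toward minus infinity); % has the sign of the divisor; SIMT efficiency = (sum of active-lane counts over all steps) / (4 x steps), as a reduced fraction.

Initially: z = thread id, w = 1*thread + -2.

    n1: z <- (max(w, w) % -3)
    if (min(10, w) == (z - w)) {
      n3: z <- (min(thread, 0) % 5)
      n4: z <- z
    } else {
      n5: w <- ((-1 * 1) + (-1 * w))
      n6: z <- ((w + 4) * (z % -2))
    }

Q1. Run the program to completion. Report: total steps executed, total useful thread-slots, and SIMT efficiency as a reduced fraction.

Answer: 6 steps, 16 useful, 2/3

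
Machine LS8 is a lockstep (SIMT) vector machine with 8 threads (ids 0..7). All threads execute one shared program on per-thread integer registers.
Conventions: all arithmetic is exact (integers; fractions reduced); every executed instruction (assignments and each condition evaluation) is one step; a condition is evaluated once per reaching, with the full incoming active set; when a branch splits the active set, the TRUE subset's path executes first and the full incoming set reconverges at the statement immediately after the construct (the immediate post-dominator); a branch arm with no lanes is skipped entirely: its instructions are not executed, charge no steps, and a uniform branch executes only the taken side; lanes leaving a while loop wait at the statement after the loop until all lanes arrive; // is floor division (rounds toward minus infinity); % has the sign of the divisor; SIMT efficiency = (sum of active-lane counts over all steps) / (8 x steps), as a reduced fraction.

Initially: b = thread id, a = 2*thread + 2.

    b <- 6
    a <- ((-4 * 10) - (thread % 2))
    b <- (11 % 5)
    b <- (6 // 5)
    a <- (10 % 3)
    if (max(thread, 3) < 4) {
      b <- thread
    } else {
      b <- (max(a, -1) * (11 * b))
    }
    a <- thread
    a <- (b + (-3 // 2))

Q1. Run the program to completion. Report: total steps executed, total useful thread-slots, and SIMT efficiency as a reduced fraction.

Answer: 10 steps, 72 useful, 9/10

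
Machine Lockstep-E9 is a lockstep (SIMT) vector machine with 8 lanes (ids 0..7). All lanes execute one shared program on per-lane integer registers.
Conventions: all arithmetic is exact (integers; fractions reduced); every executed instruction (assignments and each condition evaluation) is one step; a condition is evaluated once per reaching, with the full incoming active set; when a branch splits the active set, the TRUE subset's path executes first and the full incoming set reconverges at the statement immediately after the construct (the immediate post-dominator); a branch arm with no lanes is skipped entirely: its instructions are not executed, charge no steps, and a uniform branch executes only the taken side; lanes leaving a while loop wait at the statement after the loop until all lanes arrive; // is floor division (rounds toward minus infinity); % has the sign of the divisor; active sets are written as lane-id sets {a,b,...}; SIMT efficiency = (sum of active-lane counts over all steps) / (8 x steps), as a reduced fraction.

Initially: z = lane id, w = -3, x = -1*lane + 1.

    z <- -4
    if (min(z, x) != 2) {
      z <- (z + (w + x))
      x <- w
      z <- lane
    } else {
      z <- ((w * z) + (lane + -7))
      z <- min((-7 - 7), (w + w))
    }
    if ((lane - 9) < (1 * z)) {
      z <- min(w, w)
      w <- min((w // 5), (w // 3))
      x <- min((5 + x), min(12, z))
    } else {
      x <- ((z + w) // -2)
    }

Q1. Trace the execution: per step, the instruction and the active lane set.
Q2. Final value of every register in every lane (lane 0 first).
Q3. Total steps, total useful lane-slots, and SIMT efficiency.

step 0: z <- -4                      {0,1,2,3,4,5,6,7}
step 1: eval (min(z, x) != 2)        {0,1,2,3,4,5,6,7}
step 2: z <- (z + (w + x))           {0,1,2,3,4,5,6,7}
step 3: x <- w                       {0,1,2,3,4,5,6,7}
step 4: z <- lane                    {0,1,2,3,4,5,6,7}
step 5: eval ((lane - 9) < (1 * z))  {0,1,2,3,4,5,6,7}
step 6: z <- min(w, w)               {0,1,2,3,4,5,6,7}
step 7: w <- min((w // 5), (w // 3)) {0,1,2,3,4,5,6,7}
step 8: x <- min((5 + x), min(12, z)) {0,1,2,3,4,5,6,7}

Answer: 9 steps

z: -3,-3,-3,-3,-3,-3,-3,-3
w: -1,-1,-1,-1,-1,-1,-1,-1
x: -3,-3,-3,-3,-3,-3,-3,-3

steps = 9; useful = 72; efficiency = 72/72 = 1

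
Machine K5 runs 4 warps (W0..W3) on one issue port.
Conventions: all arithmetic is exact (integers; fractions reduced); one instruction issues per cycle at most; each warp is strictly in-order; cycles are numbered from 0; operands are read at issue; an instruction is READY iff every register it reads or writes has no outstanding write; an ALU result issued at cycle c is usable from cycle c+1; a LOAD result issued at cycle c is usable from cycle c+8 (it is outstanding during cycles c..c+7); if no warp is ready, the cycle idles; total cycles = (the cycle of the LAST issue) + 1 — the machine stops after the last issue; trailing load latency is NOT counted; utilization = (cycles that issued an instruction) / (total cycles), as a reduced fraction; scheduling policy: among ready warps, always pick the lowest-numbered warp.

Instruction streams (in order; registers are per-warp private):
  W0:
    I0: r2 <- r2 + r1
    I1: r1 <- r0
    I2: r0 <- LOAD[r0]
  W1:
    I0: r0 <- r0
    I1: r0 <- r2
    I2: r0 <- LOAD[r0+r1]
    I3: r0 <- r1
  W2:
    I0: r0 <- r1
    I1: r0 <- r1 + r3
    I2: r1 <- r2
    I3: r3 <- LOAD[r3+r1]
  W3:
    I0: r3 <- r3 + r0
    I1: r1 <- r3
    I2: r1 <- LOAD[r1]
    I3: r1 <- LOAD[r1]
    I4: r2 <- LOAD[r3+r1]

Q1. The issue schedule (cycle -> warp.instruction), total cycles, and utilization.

cycle 0: W0.I0
cycle 1: W0.I1
cycle 2: W0.I2
cycle 3: W1.I0
cycle 4: W1.I1
cycle 5: W1.I2
cycle 6: W2.I0
cycle 7: W2.I1
cycle 8: W2.I2
cycle 9: W2.I3
cycle 10: W3.I0
cycle 11: W3.I1
cycle 12: W3.I2
cycle 13: W1.I3
cycle 14: idle
cycle 15: idle
cycle 16: idle
cycle 17: idle
cycle 18: idle
cycle 19: idle
cycle 20: W3.I3
cycle 21: idle
cycle 22: idle
cycle 23: idle
cycle 24: idle
cycle 25: idle
cycle 26: idle
cycle 27: idle
cycle 28: W3.I4

Answer: 29 cycles, utilization 16/29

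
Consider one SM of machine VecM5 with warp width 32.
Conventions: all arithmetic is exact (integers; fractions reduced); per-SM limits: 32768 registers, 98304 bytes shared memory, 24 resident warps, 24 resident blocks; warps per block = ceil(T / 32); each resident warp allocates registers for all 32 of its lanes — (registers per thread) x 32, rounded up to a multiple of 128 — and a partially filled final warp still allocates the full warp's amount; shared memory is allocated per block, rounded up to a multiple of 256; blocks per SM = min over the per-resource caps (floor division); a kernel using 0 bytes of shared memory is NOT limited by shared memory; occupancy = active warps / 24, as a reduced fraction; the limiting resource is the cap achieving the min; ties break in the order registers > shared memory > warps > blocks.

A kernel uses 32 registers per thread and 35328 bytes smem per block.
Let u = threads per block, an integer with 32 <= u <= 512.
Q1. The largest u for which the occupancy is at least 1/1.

Answer: u = 384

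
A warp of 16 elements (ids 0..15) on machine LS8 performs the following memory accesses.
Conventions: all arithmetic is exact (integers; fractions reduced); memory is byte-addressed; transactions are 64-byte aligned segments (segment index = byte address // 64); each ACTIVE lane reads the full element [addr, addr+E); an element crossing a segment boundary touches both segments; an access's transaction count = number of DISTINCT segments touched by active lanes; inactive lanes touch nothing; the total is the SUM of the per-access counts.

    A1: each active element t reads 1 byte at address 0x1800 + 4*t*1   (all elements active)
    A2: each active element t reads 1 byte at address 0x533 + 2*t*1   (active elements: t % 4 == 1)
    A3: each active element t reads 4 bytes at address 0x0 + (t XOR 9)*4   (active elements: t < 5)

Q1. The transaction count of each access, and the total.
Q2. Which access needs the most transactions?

A1: 1 transaction
A2: 2 transactions
A3: 1 transaction

Answer: 1,2,1; total 4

Answer: A2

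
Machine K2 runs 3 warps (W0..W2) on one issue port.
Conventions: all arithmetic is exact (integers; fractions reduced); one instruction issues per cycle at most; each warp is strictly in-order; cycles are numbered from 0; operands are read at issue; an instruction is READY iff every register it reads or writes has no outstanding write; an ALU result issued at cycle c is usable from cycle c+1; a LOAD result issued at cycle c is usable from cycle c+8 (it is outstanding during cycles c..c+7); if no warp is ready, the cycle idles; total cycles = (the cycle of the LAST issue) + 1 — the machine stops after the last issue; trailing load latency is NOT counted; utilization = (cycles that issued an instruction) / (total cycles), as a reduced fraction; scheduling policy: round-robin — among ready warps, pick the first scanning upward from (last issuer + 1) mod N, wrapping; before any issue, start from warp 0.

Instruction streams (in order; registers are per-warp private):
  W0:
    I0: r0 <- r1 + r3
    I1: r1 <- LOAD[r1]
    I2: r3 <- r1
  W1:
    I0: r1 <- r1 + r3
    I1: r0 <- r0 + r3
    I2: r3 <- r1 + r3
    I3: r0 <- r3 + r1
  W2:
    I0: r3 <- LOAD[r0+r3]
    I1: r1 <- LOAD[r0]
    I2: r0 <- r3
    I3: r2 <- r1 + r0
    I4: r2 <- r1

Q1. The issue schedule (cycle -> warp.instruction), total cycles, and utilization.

cycle 0: W0.I0
cycle 1: W1.I0
cycle 2: W2.I0
cycle 3: W0.I1
cycle 4: W1.I1
cycle 5: W2.I1
cycle 6: W1.I2
cycle 7: W1.I3
cycle 8: idle
cycle 9: idle
cycle 10: W2.I2
cycle 11: W0.I2
cycle 12: idle
cycle 13: W2.I3
cycle 14: W2.I4

Answer: 15 cycles, utilization 4/5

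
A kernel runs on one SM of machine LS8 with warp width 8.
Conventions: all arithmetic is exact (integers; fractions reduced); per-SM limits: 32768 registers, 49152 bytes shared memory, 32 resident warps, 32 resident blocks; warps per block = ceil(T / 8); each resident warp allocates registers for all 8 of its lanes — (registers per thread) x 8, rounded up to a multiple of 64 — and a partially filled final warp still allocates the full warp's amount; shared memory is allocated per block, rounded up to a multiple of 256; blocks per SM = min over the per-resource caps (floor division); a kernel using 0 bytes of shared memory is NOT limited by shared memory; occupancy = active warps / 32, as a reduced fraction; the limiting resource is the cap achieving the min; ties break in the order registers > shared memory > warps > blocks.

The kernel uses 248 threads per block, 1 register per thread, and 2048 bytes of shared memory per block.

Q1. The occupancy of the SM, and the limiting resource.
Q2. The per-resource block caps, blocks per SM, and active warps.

Answer: occupancy 31/32, limited by warps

registers: 16 blocks
shared memory: 24 blocks
warps: 1 block
blocks: 32 blocks

Answer: 1 block, 31 active warps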